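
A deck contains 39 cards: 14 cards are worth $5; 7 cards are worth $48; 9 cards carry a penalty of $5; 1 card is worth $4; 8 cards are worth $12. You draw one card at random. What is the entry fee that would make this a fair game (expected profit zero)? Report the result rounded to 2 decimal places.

$11.82

E[payout] = (14/39)·5 + (7/39)·48 + (9/39)·(-5) + (1/39)·4 + (8/39)·12 = 461/39
Fair fee = E[payout] = 461/39 ≈ $11.82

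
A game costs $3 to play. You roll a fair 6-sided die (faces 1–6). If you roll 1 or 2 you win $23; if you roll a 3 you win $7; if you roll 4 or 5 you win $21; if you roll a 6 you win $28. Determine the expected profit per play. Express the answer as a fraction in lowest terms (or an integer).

E[payout] = (1/6)·7 + (1/3)·21 + (1/3)·23 + (1/6)·28 = 41/2
Expected profit = 41/2 − 3 = 35/2

35/2 dollars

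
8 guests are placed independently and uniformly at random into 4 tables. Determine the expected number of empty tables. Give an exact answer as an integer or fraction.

Let Xⱼ=1 if table j is empty. P(Xⱼ=1) = ((4-1)/4)^8 = 6561/65536.
By linearity, E[#empty] = 4·6561/65536 = 6561/16384.

6561/16384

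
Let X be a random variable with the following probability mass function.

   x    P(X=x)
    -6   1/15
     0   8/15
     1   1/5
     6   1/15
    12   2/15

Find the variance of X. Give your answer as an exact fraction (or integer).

524/25

E[X] = (1/15)·(-6) + (8/15)·0 + (1/5)·1 + (1/15)·6 + (2/15)·12 = 9/5
E[X²] = (1/15)·36 + (8/15)·0 + (1/5)·1 + (1/15)·36 + (2/15)·144 = 121/5
Var(X) = 121/5 − (9/5)² = 524/25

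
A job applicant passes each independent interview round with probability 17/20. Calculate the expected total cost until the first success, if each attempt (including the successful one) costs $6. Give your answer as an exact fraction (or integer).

120/17 dollars

E[#attempts] = 1/p = 20/17; E[cost] = 6·20/17 = 120/17.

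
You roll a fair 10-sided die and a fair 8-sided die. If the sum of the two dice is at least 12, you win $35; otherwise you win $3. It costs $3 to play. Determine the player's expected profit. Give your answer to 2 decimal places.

$11.20

E[payout] = (13/20)·3 + (7/20)·35 = 71/5
Expected profit = 71/5 − 3 = 56/5 ≈ $11.20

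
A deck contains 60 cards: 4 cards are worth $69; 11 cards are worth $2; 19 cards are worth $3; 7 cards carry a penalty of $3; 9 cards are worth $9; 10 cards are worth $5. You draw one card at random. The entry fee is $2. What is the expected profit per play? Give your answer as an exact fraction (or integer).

E[payout] = (4/60)·69 + (11/60)·2 + (19/60)·3 + (7/60)·(-3) + (9/60)·9 + (10/60)·5 = 31/4
Expected profit = 31/4 − 2 = 23/4

23/4 dollars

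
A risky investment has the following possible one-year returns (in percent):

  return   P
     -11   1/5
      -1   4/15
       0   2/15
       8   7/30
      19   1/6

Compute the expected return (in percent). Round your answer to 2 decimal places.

E[X] = (1/5)·(-11) + (4/15)·(-1) + (2/15)·0 + (7/30)·8 + (1/6)·19
     = 77/30 ≈ 2.57

2.57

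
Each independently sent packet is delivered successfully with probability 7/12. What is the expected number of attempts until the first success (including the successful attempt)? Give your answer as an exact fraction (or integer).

For a geometric distribution, E[trials] = 1/p = 1/(7/12) = 12/7.

12/7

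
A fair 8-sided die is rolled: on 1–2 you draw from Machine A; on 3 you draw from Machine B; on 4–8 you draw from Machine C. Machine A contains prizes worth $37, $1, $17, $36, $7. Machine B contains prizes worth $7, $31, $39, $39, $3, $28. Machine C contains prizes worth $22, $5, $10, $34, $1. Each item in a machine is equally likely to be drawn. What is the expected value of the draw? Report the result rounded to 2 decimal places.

$16.96

E[X | Machine A] = (37 + 1 + 17 + 36 + 7)/5 = 98/5
E[X | Machine B] = (7 + 31 + 39 + 39 + 3 + 28)/6 = 49/2
E[X | Machine C] = (22 + 5 + 10 + 34 + 1)/5 = 72/5
E[X] = (1/4)·98/5 + (1/8)·49/2 + (5/8)·72/5 = 1357/80 ≈ 16.96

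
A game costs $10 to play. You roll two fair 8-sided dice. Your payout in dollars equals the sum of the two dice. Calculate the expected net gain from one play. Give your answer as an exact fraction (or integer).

-$1

Distribution of the sum of the two dice: 2 w.p. 1/64, 3 w.p. 1/32, 4 w.p. 3/64, 5 w.p. 1/16, 6 w.p. 5/64, 7 w.p. 3/32, …
E[payout] = (1/64)·2 + (1/32)·3 + (3/64)·4 + (1/16)·5 + (5/64)·6 + (3/32)·7 + (7/64)·8 + (1/8)·9 + (7/64)·10 + (3/32)·11 + (5/64)·12 + (1/16)·13 + (3/64)·14 + (1/32)·15 + (1/64)·16 = 9
Expected profit = 9 − 10 = -1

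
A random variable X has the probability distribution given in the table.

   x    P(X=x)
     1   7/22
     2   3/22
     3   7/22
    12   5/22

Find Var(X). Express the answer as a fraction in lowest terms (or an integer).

2202/121

E[X] = (7/22)·1 + (3/22)·2 + (7/22)·3 + (5/22)·12 = 47/11
E[X²] = (7/22)·1 + (3/22)·4 + (7/22)·9 + (5/22)·144 = 401/11
Var(X) = 401/11 − (47/11)² = 2202/121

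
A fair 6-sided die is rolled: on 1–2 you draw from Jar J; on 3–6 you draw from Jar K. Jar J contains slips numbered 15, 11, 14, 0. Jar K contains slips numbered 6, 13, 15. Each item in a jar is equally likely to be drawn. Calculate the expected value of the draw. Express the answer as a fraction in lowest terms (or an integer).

98/9

E[X | Jar J] = (15 + 11 + 14 + 0)/4 = 10
E[X | Jar K] = (6 + 13 + 15)/3 = 34/3
E[X] = (1/3)·10 + (2/3)·34/3 = 98/9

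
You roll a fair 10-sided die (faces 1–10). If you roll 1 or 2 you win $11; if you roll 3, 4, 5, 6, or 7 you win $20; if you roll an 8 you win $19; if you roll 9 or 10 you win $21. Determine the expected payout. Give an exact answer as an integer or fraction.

E[payout] = (1/5)·11 + (1/10)·19 + (1/2)·20 + (1/5)·21 = 183/10

183/10 dollars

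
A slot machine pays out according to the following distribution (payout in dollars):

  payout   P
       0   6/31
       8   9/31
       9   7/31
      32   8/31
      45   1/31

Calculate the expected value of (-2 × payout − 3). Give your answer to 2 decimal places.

-31.13

E[-2x-3] = (6/31)·(-3) + (9/31)·(-19) + (7/31)·(-21) + (8/31)·(-67) + (1/31)·(-93)
     = -965/31 ≈ -31.13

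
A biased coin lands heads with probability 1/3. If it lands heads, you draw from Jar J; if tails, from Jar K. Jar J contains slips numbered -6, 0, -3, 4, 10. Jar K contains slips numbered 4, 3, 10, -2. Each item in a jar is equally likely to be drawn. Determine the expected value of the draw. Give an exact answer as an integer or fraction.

17/6

E[X | Jar J] = (-6 + 0 − 3 + 4 + 10)/5 = 1
E[X | Jar K] = (4 + 3 + 10 − 2)/4 = 15/4
E[X] = (1/3)·1 + (2/3)·15/4 = 17/6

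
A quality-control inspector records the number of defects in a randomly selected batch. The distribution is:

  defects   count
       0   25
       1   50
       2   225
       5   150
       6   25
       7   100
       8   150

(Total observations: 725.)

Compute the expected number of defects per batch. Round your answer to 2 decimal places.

Total = 725, so P(defects=0) = 25/725, etc.
E[X] = (1/29)·0 + (2/29)·1 + (9/29)·2 + (6/29)·5 + (1/29)·6 + (4/29)·7 + (6/29)·8
     = 132/29 ≈ 4.55

4.55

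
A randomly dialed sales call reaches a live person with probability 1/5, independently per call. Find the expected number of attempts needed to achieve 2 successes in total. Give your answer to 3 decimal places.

10.000

By linearity (sum of 2 independent geometric waits), E[trials] = 2/p = 2/(1/5) = 10.
≈ 10.000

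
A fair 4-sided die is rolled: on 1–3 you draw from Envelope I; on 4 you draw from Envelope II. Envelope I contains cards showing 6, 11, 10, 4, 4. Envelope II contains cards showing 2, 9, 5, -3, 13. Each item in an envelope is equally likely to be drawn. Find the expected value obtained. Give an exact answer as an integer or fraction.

E[X | Envelope I] = (6 + 11 + 10 + 4 + 4)/5 = 7
E[X | Envelope II] = (2 + 9 + 5 − 3 + 13)/5 = 26/5
E[X] = (3/4)·7 + (1/4)·26/5 = 131/20

131/20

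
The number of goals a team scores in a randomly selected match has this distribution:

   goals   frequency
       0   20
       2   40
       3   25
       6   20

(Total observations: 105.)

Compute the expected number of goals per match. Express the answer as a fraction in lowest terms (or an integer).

Total = 105, so P(goals=0) = 20/105, etc.
E[X] = (4/21)·0 + (8/21)·2 + (5/21)·3 + (4/21)·6
     = 55/21

55/21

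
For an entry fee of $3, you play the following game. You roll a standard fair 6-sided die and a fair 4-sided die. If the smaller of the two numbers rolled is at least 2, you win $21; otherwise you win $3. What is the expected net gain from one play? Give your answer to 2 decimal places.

$11.25

E[payout] = (3/8)·3 + (5/8)·21 = 57/4
Expected profit = 57/4 − 3 = 45/4 ≈ $11.25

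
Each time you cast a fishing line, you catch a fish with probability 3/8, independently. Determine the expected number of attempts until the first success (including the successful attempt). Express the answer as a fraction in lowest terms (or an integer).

For a geometric distribution, E[trials] = 1/p = 1/(3/8) = 8/3.

8/3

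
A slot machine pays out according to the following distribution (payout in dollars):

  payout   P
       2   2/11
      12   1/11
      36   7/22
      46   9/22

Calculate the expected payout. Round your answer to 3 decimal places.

$31.727

E[X] = (2/11)·2 + (1/11)·12 + (7/22)·36 + (9/22)·46
     = 349/11 ≈ 31.727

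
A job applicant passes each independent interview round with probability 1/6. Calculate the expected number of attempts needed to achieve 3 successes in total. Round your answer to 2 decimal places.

By linearity (sum of 3 independent geometric waits), E[trials] = 3/p = 3/(1/6) = 18.
≈ 18.00

18.00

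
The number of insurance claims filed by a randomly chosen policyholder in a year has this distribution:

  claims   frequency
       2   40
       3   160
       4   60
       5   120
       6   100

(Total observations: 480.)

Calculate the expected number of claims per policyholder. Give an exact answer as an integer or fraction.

Total = 480, so P(claims=2) = 40/480, etc.
E[X] = (1/12)·2 + (1/3)·3 + (1/8)·4 + (1/4)·5 + (5/24)·6
     = 25/6

25/6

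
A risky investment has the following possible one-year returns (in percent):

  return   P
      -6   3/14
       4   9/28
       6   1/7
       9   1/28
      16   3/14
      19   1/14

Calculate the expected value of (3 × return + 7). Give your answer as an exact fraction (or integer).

697/28

E[3x+7] = (3/14)·(-11) + (9/28)·19 + (1/7)·25 + (1/28)·34 + (3/14)·55 + (1/14)·64
     = 697/28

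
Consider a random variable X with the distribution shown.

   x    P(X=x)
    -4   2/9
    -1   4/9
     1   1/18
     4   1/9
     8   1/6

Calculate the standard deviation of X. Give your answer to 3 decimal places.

E[X] = 1/2, E[X²] = 33/2
Var(X) = E[X²] − (E[X])² = 33/2 − 1/4 = 65/4
SD(X) = √(65/4) ≈ 4.031

4.031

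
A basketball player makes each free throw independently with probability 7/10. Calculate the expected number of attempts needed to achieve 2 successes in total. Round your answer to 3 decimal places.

2.857

By linearity (sum of 2 independent geometric waits), E[trials] = 2/p = 2/(7/10) = 20/7.
≈ 2.857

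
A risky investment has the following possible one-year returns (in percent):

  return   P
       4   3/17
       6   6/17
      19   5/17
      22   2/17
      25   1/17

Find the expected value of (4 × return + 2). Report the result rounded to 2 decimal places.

E[4x+2] = (3/17)·18 + (6/17)·26 + (5/17)·78 + (2/17)·90 + (1/17)·102
     = 882/17 ≈ 51.88

51.88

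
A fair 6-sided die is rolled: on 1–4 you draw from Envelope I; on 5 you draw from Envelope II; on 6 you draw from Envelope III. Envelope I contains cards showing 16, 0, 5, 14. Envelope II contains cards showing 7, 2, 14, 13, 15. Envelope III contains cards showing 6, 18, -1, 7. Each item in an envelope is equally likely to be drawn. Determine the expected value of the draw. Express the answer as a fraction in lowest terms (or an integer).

527/60

E[X | Envelope I] = (16 + 0 + 5 + 14)/4 = 35/4
E[X | Envelope II] = (7 + 2 + 14 + 13 + 15)/5 = 51/5
E[X | Envelope III] = (6 + 18 − 1 + 7)/4 = 15/2
E[X] = (2/3)·35/4 + (1/6)·51/5 + (1/6)·15/2 = 527/60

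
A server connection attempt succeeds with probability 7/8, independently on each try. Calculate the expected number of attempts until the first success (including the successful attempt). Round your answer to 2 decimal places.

For a geometric distribution, E[trials] = 1/p = 1/(7/8) = 8/7.
≈ 1.14

1.14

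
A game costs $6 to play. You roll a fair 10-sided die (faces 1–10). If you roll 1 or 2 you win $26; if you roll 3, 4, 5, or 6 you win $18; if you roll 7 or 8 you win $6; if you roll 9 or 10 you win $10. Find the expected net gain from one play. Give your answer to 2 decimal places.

$9.60

E[payout] = (1/5)·6 + (1/5)·10 + (2/5)·18 + (1/5)·26 = 78/5
Expected profit = 78/5 − 6 = 48/5 ≈ $9.60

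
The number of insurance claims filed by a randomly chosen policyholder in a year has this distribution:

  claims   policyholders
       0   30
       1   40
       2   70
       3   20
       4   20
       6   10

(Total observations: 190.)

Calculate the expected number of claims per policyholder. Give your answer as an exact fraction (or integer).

2

Total = 190, so P(claims=0) = 30/190, etc.
E[X] = (3/19)·0 + (4/19)·1 + (7/19)·2 + (2/19)·3 + (2/19)·4 + (1/19)·6
     = 2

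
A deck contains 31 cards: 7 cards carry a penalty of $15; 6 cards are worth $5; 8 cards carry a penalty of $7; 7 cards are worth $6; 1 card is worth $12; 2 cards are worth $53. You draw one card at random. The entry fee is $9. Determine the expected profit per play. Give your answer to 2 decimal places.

-$8.06

E[payout] = (7/31)·(-15) + (6/31)·5 + (8/31)·(-7) + (7/31)·6 + (1/31)·12 + (2/31)·53 = 29/31
Expected profit = 29/31 − 9 = -250/31 ≈ -$8.06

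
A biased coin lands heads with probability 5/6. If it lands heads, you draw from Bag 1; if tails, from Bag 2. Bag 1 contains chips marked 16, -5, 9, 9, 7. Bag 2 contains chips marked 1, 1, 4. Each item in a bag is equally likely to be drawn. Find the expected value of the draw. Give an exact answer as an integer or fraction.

E[X | Bag 1] = (16 − 5 + 9 + 9 + 7)/5 = 36/5
E[X | Bag 2] = (1 + 1 + 4)/3 = 2
E[X] = (5/6)·36/5 + (1/6)·2 = 19/3

19/3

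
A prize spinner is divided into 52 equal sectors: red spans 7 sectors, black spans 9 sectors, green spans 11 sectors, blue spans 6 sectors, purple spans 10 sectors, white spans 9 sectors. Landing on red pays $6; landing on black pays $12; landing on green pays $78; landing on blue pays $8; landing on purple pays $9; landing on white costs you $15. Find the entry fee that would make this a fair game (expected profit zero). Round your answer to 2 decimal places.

E[payout] = (7/52)·6 + (9/52)·12 + (11/52)·78 + (6/52)·8 + (10/52)·9 + (9/52)·(-15) = 1011/52
Fair fee = E[payout] = 1011/52 ≈ $19.44

$19.44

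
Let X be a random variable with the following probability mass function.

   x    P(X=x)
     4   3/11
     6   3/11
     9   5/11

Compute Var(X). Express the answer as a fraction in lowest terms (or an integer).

546/121

E[X] = (3/11)·4 + (3/11)·6 + (5/11)·9 = 75/11
E[X²] = (3/11)·16 + (3/11)·36 + (5/11)·81 = 51
Var(X) = 51 − (75/11)² = 546/121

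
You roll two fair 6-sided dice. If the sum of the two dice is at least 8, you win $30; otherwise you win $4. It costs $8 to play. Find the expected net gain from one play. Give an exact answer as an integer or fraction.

41/6 dollars

E[payout] = (7/12)·4 + (5/12)·30 = 89/6
Expected profit = 89/6 − 8 = 41/6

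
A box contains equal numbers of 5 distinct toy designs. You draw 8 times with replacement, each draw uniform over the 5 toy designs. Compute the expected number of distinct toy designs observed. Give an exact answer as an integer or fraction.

325089/78125

Let Xⱼ=1 if type j appears at least once. P(Xⱼ=1) = 1 − ((5−1)/5)^8 = 325089/390625.
E[#distinct] = 5·325089/390625 = 325089/78125.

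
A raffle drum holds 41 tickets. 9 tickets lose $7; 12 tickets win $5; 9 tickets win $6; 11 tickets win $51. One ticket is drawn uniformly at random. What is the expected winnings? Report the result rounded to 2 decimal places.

E[payout] = (9/41)·(-7) + (12/41)·5 + (9/41)·6 + (11/41)·51 = 612/41
≈ $14.93

$14.93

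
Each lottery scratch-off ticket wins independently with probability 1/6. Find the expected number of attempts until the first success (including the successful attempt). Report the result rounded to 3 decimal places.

For a geometric distribution, E[trials] = 1/p = 1/(1/6) = 6.
≈ 6.000

6.000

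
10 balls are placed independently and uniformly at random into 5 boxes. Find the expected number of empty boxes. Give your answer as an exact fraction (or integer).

1048576/1953125

Let Xⱼ=1 if box j is empty. P(Xⱼ=1) = ((5-1)/5)^10 = 1048576/9765625.
By linearity, E[#empty] = 5·1048576/9765625 = 1048576/1953125.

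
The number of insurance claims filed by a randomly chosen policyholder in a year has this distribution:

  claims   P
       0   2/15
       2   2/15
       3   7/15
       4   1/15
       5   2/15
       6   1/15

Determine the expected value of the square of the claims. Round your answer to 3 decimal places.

E[X²] = (2/15)·0 + (2/15)·4 + (7/15)·9 + (1/15)·16 + (2/15)·25 + (1/15)·36
     = 173/15 ≈ 11.533

11.533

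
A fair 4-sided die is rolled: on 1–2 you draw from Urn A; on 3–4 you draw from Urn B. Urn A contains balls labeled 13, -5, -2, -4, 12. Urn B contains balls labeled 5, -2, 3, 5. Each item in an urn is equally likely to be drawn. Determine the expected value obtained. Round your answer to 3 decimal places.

E[X | Urn A] = (13 − 5 − 2 − 4 + 12)/5 = 14/5
E[X | Urn B] = (5 − 2 + 3 + 5)/4 = 11/4
E[X] = (1/2)·14/5 + (1/2)·11/4 = 111/40 ≈ 2.775

2.775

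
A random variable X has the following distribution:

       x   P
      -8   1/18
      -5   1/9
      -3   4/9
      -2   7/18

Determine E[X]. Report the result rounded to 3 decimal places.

-3.111

E[X] = (1/18)·(-8) + (1/9)·(-5) + (4/9)·(-3) + (7/18)·(-2)
     = -28/9 ≈ -3.111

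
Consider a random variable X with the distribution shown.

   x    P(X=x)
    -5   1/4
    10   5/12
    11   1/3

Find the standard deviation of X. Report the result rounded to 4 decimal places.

E[X] = 79/12, E[X²] = 353/4
Var(X) = E[X²] − (E[X])² = 353/4 − 6241/144 = 6467/144
SD(X) = √(6467/144) ≈ 6.7015

6.7015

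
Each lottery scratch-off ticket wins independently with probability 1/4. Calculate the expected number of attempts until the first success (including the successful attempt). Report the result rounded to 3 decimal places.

For a geometric distribution, E[trials] = 1/p = 1/(1/4) = 4.
≈ 4.000

4.000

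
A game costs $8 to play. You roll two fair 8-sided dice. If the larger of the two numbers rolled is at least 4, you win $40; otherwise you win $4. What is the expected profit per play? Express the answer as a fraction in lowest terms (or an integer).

431/16 dollars

E[payout] = (9/64)·4 + (55/64)·40 = 559/16
Expected profit = 559/16 − 8 = 431/16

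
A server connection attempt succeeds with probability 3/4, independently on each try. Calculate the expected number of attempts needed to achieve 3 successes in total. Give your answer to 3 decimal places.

4.000

By linearity (sum of 3 independent geometric waits), E[trials] = 3/p = 3/(3/4) = 4.
≈ 4.000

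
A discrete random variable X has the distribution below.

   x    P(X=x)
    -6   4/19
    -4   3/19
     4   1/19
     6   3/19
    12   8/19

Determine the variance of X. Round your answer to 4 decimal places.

E[X] = (4/19)·(-6) + (3/19)·(-4) + (1/19)·4 + (3/19)·6 + (8/19)·12 = 82/19
E[X²] = (4/19)·36 + (3/19)·16 + (1/19)·16 + (3/19)·36 + (8/19)·144 = 1468/19
Var(X) = 1468/19 − (82/19)² = 21168/361 ≈ 58.6371

58.6371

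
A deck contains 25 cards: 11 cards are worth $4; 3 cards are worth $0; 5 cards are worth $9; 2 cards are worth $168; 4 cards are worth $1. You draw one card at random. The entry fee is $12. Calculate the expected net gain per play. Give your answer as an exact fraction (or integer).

129/25 dollars

E[payout] = (11/25)·4 + (3/25)·0 + (5/25)·9 + (2/25)·168 + (4/25)·1 = 429/25
Expected profit = 429/25 − 12 = 129/25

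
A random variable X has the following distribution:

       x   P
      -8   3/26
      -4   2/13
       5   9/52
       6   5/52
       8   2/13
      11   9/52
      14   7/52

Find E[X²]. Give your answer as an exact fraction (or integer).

E[X²] = (3/26)·64 + (2/13)·16 + (9/52)·25 + (5/52)·36 + (2/13)·64 + (9/52)·121 + (7/52)·196
     = 1945/26

1945/26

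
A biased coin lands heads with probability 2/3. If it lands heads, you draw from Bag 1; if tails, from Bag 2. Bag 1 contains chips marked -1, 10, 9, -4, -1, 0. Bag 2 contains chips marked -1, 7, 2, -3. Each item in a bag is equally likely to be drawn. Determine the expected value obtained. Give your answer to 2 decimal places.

E[X | Bag 1] = (-1 + 10 + 9 − 4 − 1 + 0)/6 = 13/6
E[X | Bag 2] = (-1 + 7 + 2 − 3)/4 = 5/4
E[X] = (2/3)·13/6 + (1/3)·5/4 = 67/36 ≈ 1.86

1.86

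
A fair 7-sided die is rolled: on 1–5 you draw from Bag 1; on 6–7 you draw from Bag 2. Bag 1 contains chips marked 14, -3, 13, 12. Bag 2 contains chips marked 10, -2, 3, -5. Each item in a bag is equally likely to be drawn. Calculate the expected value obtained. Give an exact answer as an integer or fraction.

E[X | Bag 1] = (14 − 3 + 13 + 12)/4 = 9
E[X | Bag 2] = (10 − 2 + 3 − 5)/4 = 3/2
E[X] = (5/7)·9 + (2/7)·3/2 = 48/7

48/7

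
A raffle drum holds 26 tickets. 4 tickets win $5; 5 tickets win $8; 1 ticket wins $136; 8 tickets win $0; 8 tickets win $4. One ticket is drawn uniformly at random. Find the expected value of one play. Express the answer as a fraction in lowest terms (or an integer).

E[payout] = (4/26)·5 + (5/26)·8 + (1/26)·136 + (8/26)·0 + (8/26)·4 = 114/13

114/13 dollars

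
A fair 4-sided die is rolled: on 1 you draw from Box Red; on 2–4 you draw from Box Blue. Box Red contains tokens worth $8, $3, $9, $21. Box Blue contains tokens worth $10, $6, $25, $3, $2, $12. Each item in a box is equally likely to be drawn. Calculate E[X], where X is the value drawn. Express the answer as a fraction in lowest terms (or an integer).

E[X | Box Red] = (8 + 3 + 9 + 21)/4 = 41/4
E[X | Box Blue] = (10 + 6 + 25 + 3 + 2 + 12)/6 = 29/3
E[X] = (1/4)·41/4 + (3/4)·29/3 = 157/16

157/16 dollars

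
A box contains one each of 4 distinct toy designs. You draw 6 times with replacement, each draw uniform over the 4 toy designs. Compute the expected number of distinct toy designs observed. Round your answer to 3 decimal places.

3.288

Let Xⱼ=1 if type j appears at least once. P(Xⱼ=1) = 1 − ((4−1)/4)^6 = 3367/4096.
E[#distinct] = 4·3367/4096 = 3367/1024.
≈ 3.288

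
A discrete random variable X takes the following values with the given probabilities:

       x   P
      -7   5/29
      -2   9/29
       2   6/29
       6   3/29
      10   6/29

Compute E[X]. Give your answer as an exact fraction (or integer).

37/29

E[X] = (5/29)·(-7) + (9/29)·(-2) + (6/29)·2 + (3/29)·6 + (6/29)·10
     = 37/29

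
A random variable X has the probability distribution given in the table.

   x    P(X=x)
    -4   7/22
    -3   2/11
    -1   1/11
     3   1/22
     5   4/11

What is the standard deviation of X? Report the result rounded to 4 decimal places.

4.0393

E[X] = 1/22, E[X²] = 359/22
Var(X) = E[X²] − (E[X])² = 359/22 − 1/484 = 7897/484
SD(X) = √(7897/484) ≈ 4.0393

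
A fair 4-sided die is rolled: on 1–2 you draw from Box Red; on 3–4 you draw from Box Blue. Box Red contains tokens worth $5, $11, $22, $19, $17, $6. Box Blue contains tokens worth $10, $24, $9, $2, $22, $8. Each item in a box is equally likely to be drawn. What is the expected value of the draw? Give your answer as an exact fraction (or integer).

E[X | Box Red] = (5 + 11 + 22 + 19 + 17 + 6)/6 = 40/3
E[X | Box Blue] = (10 + 24 + 9 + 2 + 22 + 8)/6 = 25/2
E[X] = (1/2)·40/3 + (1/2)·25/2 = 155/12

155/12 dollars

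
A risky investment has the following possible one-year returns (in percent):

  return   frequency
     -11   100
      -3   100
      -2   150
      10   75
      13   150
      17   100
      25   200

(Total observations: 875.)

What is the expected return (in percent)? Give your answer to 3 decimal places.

Total = 875, so P(return=-11) = 100/875, etc.
E[X] = (4/35)·(-11) + (4/35)·(-3) + (6/35)·(-2) + (3/35)·10 + (6/35)·13 + (4/35)·17 + (8/35)·25
     = 44/5 ≈ 8.800

8.800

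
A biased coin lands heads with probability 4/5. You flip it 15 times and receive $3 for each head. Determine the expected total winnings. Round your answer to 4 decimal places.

E[#heads] = 15·4/5 = 12 (linearity over flips).
E[winnings] = 3·12 = 36.
≈ 36.0000

$36.0000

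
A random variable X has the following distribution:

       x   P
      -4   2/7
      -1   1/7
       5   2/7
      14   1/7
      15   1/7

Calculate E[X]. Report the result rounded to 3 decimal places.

E[X] = (2/7)·(-4) + (1/7)·(-1) + (2/7)·5 + (1/7)·14 + (1/7)·15
     = 30/7 ≈ 4.286

4.286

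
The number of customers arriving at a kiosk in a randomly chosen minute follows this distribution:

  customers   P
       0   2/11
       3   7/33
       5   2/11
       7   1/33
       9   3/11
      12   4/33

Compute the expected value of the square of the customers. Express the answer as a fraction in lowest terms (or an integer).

E[X²] = (2/11)·0 + (7/33)·9 + (2/11)·25 + (1/33)·49 + (3/11)·81 + (4/33)·144
     = 1567/33

1567/33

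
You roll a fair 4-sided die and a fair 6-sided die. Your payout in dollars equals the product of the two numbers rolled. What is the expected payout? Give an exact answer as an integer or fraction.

Distribution of the product of the two numbers rolled: 1 w.p. 1/24, 2 w.p. 1/12, 3 w.p. 1/12, 4 w.p. 1/8, 5 w.p. 1/24, 6 w.p. 1/8, …
E[payout] = (1/24)·1 + (1/12)·2 + (1/12)·3 + (1/8)·4 + (1/24)·5 + (1/8)·6 + (1/12)·8 + (1/24)·9 + (1/24)·10 + (1/8)·12 + (1/24)·15 + (1/24)·16 + (1/24)·18 + (1/24)·20 + (1/24)·24 = 35/4

35/4 dollars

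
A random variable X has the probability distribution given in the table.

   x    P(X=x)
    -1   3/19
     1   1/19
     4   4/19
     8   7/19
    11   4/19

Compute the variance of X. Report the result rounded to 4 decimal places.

16.6316

E[X] = (3/19)·(-1) + (1/19)·1 + (4/19)·4 + (7/19)·8 + (4/19)·11 = 6
E[X²] = (3/19)·1 + (1/19)·1 + (4/19)·16 + (7/19)·64 + (4/19)·121 = 1000/19
Var(X) = 1000/19 − (6)² = 316/19 ≈ 16.6316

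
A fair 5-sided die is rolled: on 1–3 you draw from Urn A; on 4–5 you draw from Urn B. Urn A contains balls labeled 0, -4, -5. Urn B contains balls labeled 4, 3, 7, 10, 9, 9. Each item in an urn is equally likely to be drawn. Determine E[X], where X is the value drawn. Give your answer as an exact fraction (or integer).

1

E[X | Urn A] = (0 − 4 − 5)/3 = -3
E[X | Urn B] = (4 + 3 + 7 + 10 + 9 + 9)/6 = 7
E[X] = (3/5)·(-3) + (2/5)·7 = 1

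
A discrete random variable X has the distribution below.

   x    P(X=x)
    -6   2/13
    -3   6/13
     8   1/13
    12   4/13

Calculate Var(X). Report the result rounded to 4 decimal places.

E[X] = (2/13)·(-6) + (6/13)·(-3) + (1/13)·8 + (4/13)·12 = 2
E[X²] = (2/13)·36 + (6/13)·9 + (1/13)·64 + (4/13)·144 = 766/13
Var(X) = 766/13 − (2)² = 714/13 ≈ 54.9231

54.9231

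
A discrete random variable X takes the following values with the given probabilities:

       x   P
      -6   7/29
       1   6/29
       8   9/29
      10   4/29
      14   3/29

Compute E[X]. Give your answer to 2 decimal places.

E[X] = (7/29)·(-6) + (6/29)·1 + (9/29)·8 + (4/29)·10 + (3/29)·14
     = 118/29 ≈ 4.07

4.07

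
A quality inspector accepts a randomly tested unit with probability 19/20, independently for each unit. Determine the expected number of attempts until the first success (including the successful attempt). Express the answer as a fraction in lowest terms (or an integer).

For a geometric distribution, E[trials] = 1/p = 1/(19/20) = 20/19.

20/19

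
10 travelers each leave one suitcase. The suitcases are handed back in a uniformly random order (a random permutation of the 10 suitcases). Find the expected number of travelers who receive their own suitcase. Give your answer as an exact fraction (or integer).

1

Let Xᵢ = 1 if person i gets their own suitcase. For each i, P(Xᵢ=1) = 1/10.
By linearity of expectation, E[X₁+…+X_10] = 10·(1/10) = 1.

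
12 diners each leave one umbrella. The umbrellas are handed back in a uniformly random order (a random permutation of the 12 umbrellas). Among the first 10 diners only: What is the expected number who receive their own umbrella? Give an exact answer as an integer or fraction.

5/6

Let Xᵢ = 1 if person i gets their own umbrella. For each i, P(Xᵢ=1) = 1/12.
By linearity of expectation, E[X₁+…+X_10] = 10·(1/12) = 5/6.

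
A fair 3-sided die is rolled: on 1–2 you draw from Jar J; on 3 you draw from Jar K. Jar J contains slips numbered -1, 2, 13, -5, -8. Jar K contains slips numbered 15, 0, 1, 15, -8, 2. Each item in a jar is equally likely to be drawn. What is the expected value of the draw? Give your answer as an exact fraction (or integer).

E[X | Jar J] = (-1 + 2 + 13 − 5 − 8)/5 = 1/5
E[X | Jar K] = (15 + 0 + 1 + 15 − 8 + 2)/6 = 25/6
E[X] = (2/3)·1/5 + (1/3)·25/6 = 137/90

137/90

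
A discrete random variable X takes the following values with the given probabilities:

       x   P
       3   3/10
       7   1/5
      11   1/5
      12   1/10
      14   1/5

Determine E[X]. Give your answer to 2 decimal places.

E[X] = (3/10)·3 + (1/5)·7 + (1/5)·11 + (1/10)·12 + (1/5)·14
     = 17/2 ≈ 8.50

8.50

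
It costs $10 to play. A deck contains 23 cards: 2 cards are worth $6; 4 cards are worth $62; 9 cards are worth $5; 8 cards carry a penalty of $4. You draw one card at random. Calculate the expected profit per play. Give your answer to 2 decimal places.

E[payout] = (2/23)·6 + (4/23)·62 + (9/23)·5 + (8/23)·(-4) = 273/23
Expected profit = 273/23 − 10 = 43/23 ≈ $1.87

$1.87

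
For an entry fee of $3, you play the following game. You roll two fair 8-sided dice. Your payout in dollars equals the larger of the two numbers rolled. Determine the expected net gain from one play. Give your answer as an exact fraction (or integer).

Distribution of the larger of the two numbers rolled: 1 w.p. 1/64, 2 w.p. 3/64, 3 w.p. 5/64, 4 w.p. 7/64, 5 w.p. 9/64, 6 w.p. 11/64, …
E[payout] = (1/64)·1 + (3/64)·2 + (5/64)·3 + (7/64)·4 + (9/64)·5 + (11/64)·6 + (13/64)·7 + (15/64)·8 = 93/16
Expected profit = 93/16 − 3 = 45/16

45/16 dollars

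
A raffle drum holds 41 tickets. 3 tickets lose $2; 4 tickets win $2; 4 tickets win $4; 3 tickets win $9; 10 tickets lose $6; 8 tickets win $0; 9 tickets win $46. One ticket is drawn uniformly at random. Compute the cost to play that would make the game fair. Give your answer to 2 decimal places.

E[payout] = (3/41)·(-2) + (4/41)·2 + (4/41)·4 + (3/41)·9 + (10/41)·(-6) + (8/41)·0 + (9/41)·46 = 399/41
Fair fee = E[payout] = 399/41 ≈ $9.73

$9.73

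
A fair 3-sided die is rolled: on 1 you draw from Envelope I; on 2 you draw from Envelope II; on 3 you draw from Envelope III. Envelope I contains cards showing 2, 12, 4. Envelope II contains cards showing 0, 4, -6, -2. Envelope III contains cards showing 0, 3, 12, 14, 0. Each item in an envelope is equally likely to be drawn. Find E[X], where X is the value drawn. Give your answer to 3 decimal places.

E[X | Envelope I] = (2 + 12 + 4)/3 = 6
E[X | Envelope II] = (0 + 4 − 6 − 2)/4 = -1
E[X | Envelope III] = (0 + 3 + 12 + 14 + 0)/5 = 29/5
E[X] = (1/3)·6 + (1/3)·(-1) + (1/3)·29/5 = 18/5 ≈ 3.600

3.600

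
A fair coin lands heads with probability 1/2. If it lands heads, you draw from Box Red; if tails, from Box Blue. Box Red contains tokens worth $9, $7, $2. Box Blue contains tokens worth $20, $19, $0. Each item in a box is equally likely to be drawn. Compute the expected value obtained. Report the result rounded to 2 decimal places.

E[X | Box Red] = (9 + 7 + 2)/3 = 6
E[X | Box Blue] = (20 + 19 + 0)/3 = 13
E[X] = (1/2)·6 + (1/2)·13 = 19/2 ≈ 9.50

$9.50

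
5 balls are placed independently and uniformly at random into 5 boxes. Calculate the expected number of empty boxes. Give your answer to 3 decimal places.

Let Xⱼ=1 if box j is empty. P(Xⱼ=1) = ((5-1)/5)^5 = 1024/3125.
By linearity, E[#empty] = 5·1024/3125 = 1024/625.
≈ 1.638

1.638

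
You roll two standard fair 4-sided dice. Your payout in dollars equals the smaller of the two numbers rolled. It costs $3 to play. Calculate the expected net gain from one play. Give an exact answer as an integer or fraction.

Distribution of the smaller of the two numbers rolled: 1 w.p. 7/16, 2 w.p. 5/16, 3 w.p. 3/16, 4 w.p. 1/16
E[payout] = (7/16)·1 + (5/16)·2 + (3/16)·3 + (1/16)·4 = 15/8
Expected profit = 15/8 − 3 = -9/8

-9/8 dollars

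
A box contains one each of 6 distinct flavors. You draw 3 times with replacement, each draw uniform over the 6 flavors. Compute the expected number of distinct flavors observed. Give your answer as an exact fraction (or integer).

Let Xⱼ=1 if type j appears at least once. P(Xⱼ=1) = 1 − ((6−1)/6)^3 = 91/216.
E[#distinct] = 6·91/216 = 91/36.

91/36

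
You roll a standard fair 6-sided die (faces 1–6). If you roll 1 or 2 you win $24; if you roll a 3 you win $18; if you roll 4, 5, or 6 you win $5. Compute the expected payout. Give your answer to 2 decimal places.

E[payout] = (1/2)·5 + (1/6)·18 + (1/3)·24 = 27/2
≈ $13.50

$13.50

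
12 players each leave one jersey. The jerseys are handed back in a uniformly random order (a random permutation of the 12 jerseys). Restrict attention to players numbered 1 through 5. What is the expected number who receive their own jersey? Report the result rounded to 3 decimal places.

Let Xᵢ = 1 if person i gets their own jersey. For each i, P(Xᵢ=1) = 1/12.
By linearity of expectation, E[X₁+…+X_5] = 5·(1/12) = 5/12.
≈ 0.417

0.417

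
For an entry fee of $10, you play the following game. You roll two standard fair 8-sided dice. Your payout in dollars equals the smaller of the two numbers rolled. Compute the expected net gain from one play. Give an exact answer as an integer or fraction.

-109/16 dollars

Distribution of the smaller of the two numbers rolled: 1 w.p. 15/64, 2 w.p. 13/64, 3 w.p. 11/64, 4 w.p. 9/64, 5 w.p. 7/64, 6 w.p. 5/64, …
E[payout] = (15/64)·1 + (13/64)·2 + (11/64)·3 + (9/64)·4 + (7/64)·5 + (5/64)·6 + (3/64)·7 + (1/64)·8 = 51/16
Expected profit = 51/16 − 10 = -109/16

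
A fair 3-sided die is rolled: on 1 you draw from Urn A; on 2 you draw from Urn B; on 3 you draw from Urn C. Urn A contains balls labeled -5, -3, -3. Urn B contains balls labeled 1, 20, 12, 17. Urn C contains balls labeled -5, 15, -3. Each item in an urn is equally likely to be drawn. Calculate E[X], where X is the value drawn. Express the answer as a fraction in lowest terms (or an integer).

E[X | Urn A] = (-5 − 3 − 3)/3 = -11/3
E[X | Urn B] = (1 + 20 + 12 + 17)/4 = 25/2
E[X | Urn C] = (-5 + 15 − 3)/3 = 7/3
E[X] = (1/3)·(-11/3) + (1/3)·25/2 + (1/3)·7/3 = 67/18

67/18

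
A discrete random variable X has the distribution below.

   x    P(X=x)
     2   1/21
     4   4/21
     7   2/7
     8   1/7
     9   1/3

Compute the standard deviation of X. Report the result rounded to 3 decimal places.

E[X] = 7, E[X²] = 1121/21
Var(X) = E[X²] − (E[X])² = 1121/21 − 49 = 92/21
SD(X) = √(92/21) ≈ 2.093

2.093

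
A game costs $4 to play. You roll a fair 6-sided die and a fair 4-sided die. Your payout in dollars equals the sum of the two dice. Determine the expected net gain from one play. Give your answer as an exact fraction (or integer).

$2

Distribution of the sum of the two dice: 2 w.p. 1/24, 3 w.p. 1/12, 4 w.p. 1/8, 5 w.p. 1/6, 6 w.p. 1/6, 7 w.p. 1/6, …
E[payout] = (1/24)·2 + (1/12)·3 + (1/8)·4 + (1/6)·5 + (1/6)·6 + (1/6)·7 + (1/8)·8 + (1/12)·9 + (1/24)·10 = 6
Expected profit = 6 − 4 = 2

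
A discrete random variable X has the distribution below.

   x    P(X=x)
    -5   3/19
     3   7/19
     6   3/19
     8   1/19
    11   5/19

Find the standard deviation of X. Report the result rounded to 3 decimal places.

5.215

E[X] = 87/19, E[X²] = 915/19
Var(X) = E[X²] − (E[X])² = 915/19 − 7569/361 = 9816/361
SD(X) = √(9816/361) ≈ 5.215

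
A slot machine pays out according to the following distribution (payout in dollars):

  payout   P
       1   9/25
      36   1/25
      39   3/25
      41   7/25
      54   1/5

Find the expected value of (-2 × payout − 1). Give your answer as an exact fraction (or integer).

E[-2x-1] = (9/25)·(-3) + (1/25)·(-73) + (3/25)·(-79) + (7/25)·(-83) + (1/5)·(-109)
     = -1463/25

-1463/25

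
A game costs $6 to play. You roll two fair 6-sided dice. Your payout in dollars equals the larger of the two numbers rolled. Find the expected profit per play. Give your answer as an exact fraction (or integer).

Distribution of the larger of the two numbers rolled: 1 w.p. 1/36, 2 w.p. 1/12, 3 w.p. 5/36, 4 w.p. 7/36, 5 w.p. 1/4, 6 w.p. 11/36
E[payout] = (1/36)·1 + (1/12)·2 + (5/36)·3 + (7/36)·4 + (1/4)·5 + (11/36)·6 = 161/36
Expected profit = 161/36 − 6 = -55/36

-55/36 dollars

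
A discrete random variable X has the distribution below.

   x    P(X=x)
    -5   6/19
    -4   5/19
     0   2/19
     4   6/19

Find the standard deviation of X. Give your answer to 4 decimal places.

3.9096

E[X] = -26/19, E[X²] = 326/19
Var(X) = E[X²] − (E[X])² = 326/19 − 676/361 = 5518/361
SD(X) = √(5518/361) ≈ 3.9096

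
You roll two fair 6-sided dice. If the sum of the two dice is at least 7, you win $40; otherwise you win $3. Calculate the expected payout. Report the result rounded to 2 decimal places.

E[payout] = (5/12)·3 + (7/12)·40 = 295/12
≈ $24.58

$24.58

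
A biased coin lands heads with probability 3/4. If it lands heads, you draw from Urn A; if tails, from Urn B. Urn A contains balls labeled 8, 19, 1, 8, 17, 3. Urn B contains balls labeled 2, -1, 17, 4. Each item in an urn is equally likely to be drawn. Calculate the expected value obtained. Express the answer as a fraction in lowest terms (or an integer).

67/8

E[X | Urn A] = (8 + 19 + 1 + 8 + 17 + 3)/6 = 28/3
E[X | Urn B] = (2 − 1 + 17 + 4)/4 = 11/2
E[X] = (3/4)·28/3 + (1/4)·11/2 = 67/8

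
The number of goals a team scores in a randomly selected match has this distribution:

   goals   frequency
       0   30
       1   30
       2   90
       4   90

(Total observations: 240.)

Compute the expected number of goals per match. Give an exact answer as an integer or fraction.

19/8

Total = 240, so P(goals=0) = 30/240, etc.
E[X] = (1/8)·0 + (1/8)·1 + (3/8)·2 + (3/8)·4
     = 19/8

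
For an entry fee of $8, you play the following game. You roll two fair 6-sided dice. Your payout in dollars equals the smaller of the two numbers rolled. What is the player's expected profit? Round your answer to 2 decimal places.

-$5.47

Distribution of the smaller of the two numbers rolled: 1 w.p. 11/36, 2 w.p. 1/4, 3 w.p. 7/36, 4 w.p. 5/36, 5 w.p. 1/12, 6 w.p. 1/36
E[payout] = (11/36)·1 + (1/4)·2 + (7/36)·3 + (5/36)·4 + (1/12)·5 + (1/36)·6 = 91/36
Expected profit = 91/36 − 8 = -197/36 ≈ -$5.47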